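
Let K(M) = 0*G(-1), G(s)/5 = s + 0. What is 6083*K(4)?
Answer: 0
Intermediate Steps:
G(s) = 5*s (G(s) = 5*(s + 0) = 5*s)
K(M) = 0 (K(M) = 0*(5*(-1)) = 0*(-5) = 0)
6083*K(4) = 6083*0 = 0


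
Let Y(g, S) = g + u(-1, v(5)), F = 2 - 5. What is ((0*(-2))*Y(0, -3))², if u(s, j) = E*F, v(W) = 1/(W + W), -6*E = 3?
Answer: 0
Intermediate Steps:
E = -½ (E = -⅙*3 = -½ ≈ -0.50000)
v(W) = 1/(2*W)
F = -3
u(s, j) = 3/2 (u(s, j) = -½*(-3) = 3/2)
Y(g, S) = 3/2 + g (Y(g, S) = g + 3/2 = 3/2 + g)
((0*(-2))*Y(0, -3))² = ((0*(-2))*(3/2 + 0))² = (0*(3/2))² = 0² = 0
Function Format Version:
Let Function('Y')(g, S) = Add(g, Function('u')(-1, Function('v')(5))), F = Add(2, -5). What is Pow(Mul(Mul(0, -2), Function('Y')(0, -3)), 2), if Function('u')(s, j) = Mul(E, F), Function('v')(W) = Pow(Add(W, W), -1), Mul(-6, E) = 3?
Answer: 0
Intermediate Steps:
E = Rational(-1, 2) (E = Mul(Rational(-1, 6), 3) = Rational(-1, 2) ≈ -0.50000)
Function('v')(W) = Mul(Rational(1, 2), Pow(W, -1)) (Function('v')(W) = Pow(Mul(2, W), -1) = Mul(Rational(1, 2), Pow(W, -1)))
F = -3
Function('u')(s, j) = Rational(3, 2) (Function('u')(s, j) = Mul(Rational(-1, 2), -3) = Rational(3, 2))
Function('Y')(g, S) = Add(Rational(3, 2), g) (Function('Y')(g, S) = Add(g, Rational(3, 2)) = Add(Rational(3, 2), g))
Pow(Mul(Mul(0, -2), Function('Y')(0, -3)), 2) = Pow(Mul(Mul(0, -2), Add(Rational(3, 2), 0)), 2) = Pow(Mul(0, Rational(3, 2)), 2) = Pow(0, 2) = 0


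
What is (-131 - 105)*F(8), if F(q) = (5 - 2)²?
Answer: -2124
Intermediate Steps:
F(q) = 9 (F(q) = 3² = 9)
(-131 - 105)*F(8) = (-131 - 105)*9 = -236*9 = -2124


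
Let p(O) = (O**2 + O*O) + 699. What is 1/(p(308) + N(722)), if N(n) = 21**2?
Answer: 1/190868 ≈ 5.2392e-6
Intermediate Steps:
p(O) = 699 + 2*O**2 (p(O) = (O**2 + O**2) + 699 = 2*O**2 + 699 = 699 + 2*O**2)
N(n) = 441
1/(p(308) + N(722)) = 1/((699 + 2*308**2) + 441) = 1/((699 + 2*94864) + 441) = 1/((699 + 189728) + 441) = 1/(190427 + 441) = 1/190868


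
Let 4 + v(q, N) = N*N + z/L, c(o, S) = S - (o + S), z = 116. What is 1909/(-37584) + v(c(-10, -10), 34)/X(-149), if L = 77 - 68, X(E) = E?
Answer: -44065625/5600016 ≈ -7.8688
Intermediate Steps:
L = 9
c(o, S) = -o (c(o, S) = S - (S + o) = S + (-S - o) = -o)
v(q, N) = 80/9 + N² (v(q, N) = -4 + (N*N + 116/9) = -4 + (N² + 116*(⅑)) = -4 + (N² + 116/9) = -4 + (116/9 + N²) = 80/9 + N²)
1909/(-37584) + v(c(-10, -10), 34)/X(-149) = 1909/(-37584) + (80/9 + 34²)/(-149) = 1909*(-1/37584) + (80/9 + 1156)*(-1/149) = -1909/37584 + (10484/9)*(-1/149) = -1909/37584 - 10484/1341 = -44065625/5600016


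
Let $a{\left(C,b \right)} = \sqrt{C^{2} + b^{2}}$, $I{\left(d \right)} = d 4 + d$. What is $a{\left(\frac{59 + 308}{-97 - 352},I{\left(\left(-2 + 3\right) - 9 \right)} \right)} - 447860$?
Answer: $-447860 + \frac{\sqrt{322696289}}{449} \approx -4.4782 \cdot 10^{5}$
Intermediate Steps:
$I{\left(d \right)} = 5 d$ ($I{\left(d \right)} = 4 d + d = 5 d$)
$a{\left(\frac{59 + 308}{-97 - 352},I{\left(\left(-2 + 3\right) - 9 \right)} \right)} - 447860 = \sqrt{\left(\frac{59 + 308}{-97 - 352}\right)^{2} + \left(5 \left(\left(-2 + 3\right) - 9\right)\right)^{2}} - 447860 = \sqrt{\left(\frac{367}{-449}\right)^{2} + \left(5 \left(1 - 9\right)\right)^{2}} - 447860 = \sqrt{\left(367 \left(- \frac{1}{449}\right)\right)^{2} + \left(5 \left(-8\right)\right)^{2}} - 447860 = \sqrt{\left(- \frac{367}{449}\right)^{2} + \left(-40\right)^{2}} - 447860 = \sqrt{\frac{134689}{201601} + 1600} - 447860 = \sqrt{\frac{322696289}{201601}} - 447860 = \frac{\sqrt{322696289}}{449} - 447860 = -447860 + \frac{\sqrt{322696289}}{449}$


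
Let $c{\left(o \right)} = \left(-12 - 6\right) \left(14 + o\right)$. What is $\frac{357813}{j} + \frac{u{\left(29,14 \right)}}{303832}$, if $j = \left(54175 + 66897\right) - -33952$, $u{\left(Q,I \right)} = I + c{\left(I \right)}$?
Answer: $\frac{13579884707}{5887656496} \approx 2.3065$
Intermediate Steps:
$c{\left(o \right)} = -252 - 18 o$ ($c{\left(o \right)} = - 18 \left(14 + o\right) = -252 - 18 o$)
$u{\left(Q,I \right)} = -252 - 17 I$ ($u{\left(Q,I \right)} = I - \left(252 + 18 I\right) = -252 - 17 I$)
$j = 155024$ ($j = 121072 + 33952 = 155024$)
$\frac{357813}{j} + \frac{u{\left(29,14 \right)}}{303832} = \frac{357813}{155024} + \frac{-252 - 238}{303832} = 357813 \cdot \frac{1}{155024} + \left(-252 - 238\right) \frac{1}{303832} = \frac{357813}{155024} - \frac{245}{151916} = \frac{13579884707}{5887656496}$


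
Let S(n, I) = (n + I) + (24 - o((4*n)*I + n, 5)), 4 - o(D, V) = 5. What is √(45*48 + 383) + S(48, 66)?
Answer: 139 + √2543 ≈ 189.43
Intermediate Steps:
o(D, V) = -1 (o(D, V) = 4 - 1*5 = 4 - 5 = -1)
S(n, I) = 25 + I + n (S(n, I) = (n + I) + (24 - 1*(-1)) = (I + n) + (24 + 1) = (I + n) + 25 = 25 + I + n)
√(45*48 + 383) + S(48, 66) = √(45*48 + 383) + (25 + 66 + 48) = √(2160 + 383) + 139 = √2543 + 139 = 139 + √2543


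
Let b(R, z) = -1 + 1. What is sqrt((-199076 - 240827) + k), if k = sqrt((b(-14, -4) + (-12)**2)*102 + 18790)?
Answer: sqrt(-439903 + sqrt(33478)) ≈ 663.11*I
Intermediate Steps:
b(R, z) = 0
k = sqrt(33478) (k = sqrt((0 + (-12)**2)*102 + 18790) = sqrt((0 + 144)*102 + 18790) = sqrt(144*102 + 18790) = sqrt(14688 + 18790) = sqrt(33478) ≈ 182.97)
sqrt((-199076 - 240827) + k) = sqrt((-199076 - 240827) + sqrt(33478)) = sqrt(-439903 + sqrt(33478))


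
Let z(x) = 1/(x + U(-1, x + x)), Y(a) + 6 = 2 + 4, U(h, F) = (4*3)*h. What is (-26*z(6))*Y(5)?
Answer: 0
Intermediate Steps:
U(h, F) = 12*h
Y(a) = 0 (Y(a) = -6 + (2 + 4) = -6 + 6 = 0)
z(x) = 1/(-12 + x) (z(x) = 1/(x + 12*(-1)) = 1/(x - 12) = 1/(-12 + x))
(-26*z(6))*Y(5) = -26/(-12 + 6)*0 = -26/(-6)*0 = -26*(-1/6)*0 = (13/3)*0 = 0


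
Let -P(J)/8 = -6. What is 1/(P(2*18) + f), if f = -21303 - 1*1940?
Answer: -1/23195 ≈ -4.3113e-5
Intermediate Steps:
P(J) = 48 (P(J) = -8*(-6) = 48)
f = -23243 (f = -21303 - 1940 = -23243)
1/(P(2*18) + f) = 1/(48 - 23243) = 1/(-23195) = -1/23195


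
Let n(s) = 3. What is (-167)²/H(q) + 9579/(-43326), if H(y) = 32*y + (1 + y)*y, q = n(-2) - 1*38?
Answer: 100637357/252735 ≈ 398.19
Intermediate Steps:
q = -35 (q = 3 - 1*38 = 3 - 38 = -35)
H(y) = 32*y + y*(1 + y)
(-167)²/H(q) + 9579/(-43326) = (-167)²/((-35*(33 - 35))) + 9579/(-43326) = 27889/((-35*(-2))) + 9579*(-1/43326) = 27889/70 - 3193/14442 = 100637357/252735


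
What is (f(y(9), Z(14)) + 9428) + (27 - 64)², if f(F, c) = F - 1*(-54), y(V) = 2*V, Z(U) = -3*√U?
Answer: 10869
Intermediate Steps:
f(F, c) = 54 + F (f(F, c) = F + 54 = 54 + F)
(f(y(9), Z(14)) + 9428) + (27 - 64)² = ((54 + 2*9) + 9428) + (27 - 64)² = ((54 + 18) + 9428) + (-37)² = (72 + 9428) + 1369 = 9500 + 1369 = 10869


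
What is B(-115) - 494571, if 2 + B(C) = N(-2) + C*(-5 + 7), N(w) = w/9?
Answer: -4453229/9 ≈ -4.9480e+5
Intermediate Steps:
N(w) = w/9 (N(w) = w*(1/9) = w/9)
B(C) = -20/9 + 2*C (B(C) = -2 + ((1/9)*(-2) + C*(-5 + 7)) = -2 + (-2/9 + C*2) = -2 + (-2/9 + 2*C) = -20/9 + 2*C)
B(-115) - 494571 = (-20/9 + 2*(-115)) - 494571 = (-20/9 - 230) - 494571 = -2090/9 - 494571 = -4453229/9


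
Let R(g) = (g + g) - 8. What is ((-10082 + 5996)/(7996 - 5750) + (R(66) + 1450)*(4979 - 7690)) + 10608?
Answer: -4780058281/1123 ≈ -4.2565e+6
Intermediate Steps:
R(g) = -8 + 2*g (R(g) = 2*g - 8 = -8 + 2*g)
((-10082 + 5996)/(7996 - 5750) + (R(66) + 1450)*(4979 - 7690)) + 10608 = ((-10082 + 5996)/(7996 - 5750) + ((-8 + 2*66) + 1450)*(4979 - 7690)) + 10608 = (-4086/2246 + ((-8 + 132) + 1450)*(-2711)) + 10608 = (-4086*1/2246 + (124 + 1450)*(-2711)) + 10608 = (-2043/1123 + 1574*(-2711)) + 10608 = (-2043/1123 - 4267114) + 10608 = -4791971065/1123 + 10608 = -4780058281/1123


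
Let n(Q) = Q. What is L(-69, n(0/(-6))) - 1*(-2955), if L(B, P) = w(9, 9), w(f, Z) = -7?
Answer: 2948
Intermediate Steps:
L(B, P) = -7
L(-69, n(0/(-6))) - 1*(-2955) = -7 - 1*(-2955) = -7 + 2955 = 2948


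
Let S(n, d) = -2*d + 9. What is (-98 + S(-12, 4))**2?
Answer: 9409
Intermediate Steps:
S(n, d) = 9 - 2*d
(-98 + S(-12, 4))**2 = (-98 + (9 - 2*4))**2 = (-98 + (9 - 8))**2 = (-98 + 1)**2 = (-97)**2 = 9409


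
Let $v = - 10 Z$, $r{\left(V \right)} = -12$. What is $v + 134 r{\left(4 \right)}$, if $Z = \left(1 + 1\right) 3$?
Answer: $-1668$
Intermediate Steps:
$Z = 6$ ($Z = 2 \cdot 3 = 6$)
$v = -60$ ($v = \left(-10\right) 6 = -60$)
$v + 134 r{\left(4 \right)} = -60 + 134 \left(-12\right) = -60 - 1608 = -1668$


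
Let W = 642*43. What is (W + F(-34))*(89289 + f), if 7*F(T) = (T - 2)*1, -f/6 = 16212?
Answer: -1542363498/7 ≈ -2.2034e+8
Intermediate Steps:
f = -97272 (f = -6*16212 = -97272)
F(T) = -2/7 + T/7 (F(T) = ((T - 2)*1)/7 = ((-2 + T)*1)/7 = (-2 + T)/7 = -2/7 + T/7)
W = 27606
(W + F(-34))*(89289 + f) = (27606 + (-2/7 + (⅐)*(-34)))*(89289 - 97272) = (27606 + (-2/7 - 34/7))*(-7983) = (27606 - 36/7)*(-7983) = (193206/7)*(-7983) = -1542363498/7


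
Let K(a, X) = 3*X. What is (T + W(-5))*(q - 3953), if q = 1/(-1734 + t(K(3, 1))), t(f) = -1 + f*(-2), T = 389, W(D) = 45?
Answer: -2986863516/1741 ≈ -1.7156e+6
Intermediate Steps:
t(f) = -1 - 2*f
q = -1/1741 (q = 1/(-1734 + (-1 - 6)) = 1/(-1734 - 7) = 1/(-1741) = -1/1741 ≈ -0.00057438)
(T + W(-5))*(q - 3953) = (389 + 45)*(-1/1741 - 3953) = 434*(-6882174/1741) = -2986863516/1741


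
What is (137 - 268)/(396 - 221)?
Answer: -131/175 ≈ -0.74857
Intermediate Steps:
(137 - 268)/(396 - 221) = -131/175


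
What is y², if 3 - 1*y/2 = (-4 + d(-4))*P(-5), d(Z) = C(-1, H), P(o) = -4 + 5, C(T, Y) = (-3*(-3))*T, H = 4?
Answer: 1024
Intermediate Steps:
C(T, Y) = 9*T
P(o) = 1
d(Z) = -9 (d(Z) = 9*(-1) = -9)
y = 32 (y = 6 - 2*(-4 - 9) = 6 - (-26) = 6 - 2*(-13) = 6 + 26 = 32)
y² = 32² = 1024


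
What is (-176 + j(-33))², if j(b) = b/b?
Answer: 30625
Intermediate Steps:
j(b) = 1
(-176 + j(-33))² = (-176 + 1)² = (-175)² = 30625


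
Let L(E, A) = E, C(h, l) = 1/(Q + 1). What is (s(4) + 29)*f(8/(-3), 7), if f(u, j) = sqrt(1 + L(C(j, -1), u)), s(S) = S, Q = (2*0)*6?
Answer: 33*sqrt(2) ≈ 46.669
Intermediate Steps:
Q = 0 (Q = 0*6 = 0)
C(h, l) = 1 (C(h, l) = 1/(0 + 1) = 1/1 = 1)
f(u, j) = sqrt(2) (f(u, j) = sqrt(1 + 1) = sqrt(2))
(s(4) + 29)*f(8/(-3), 7) = (4 + 29)*sqrt(2) = 33*sqrt(2)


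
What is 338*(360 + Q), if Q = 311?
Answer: 226798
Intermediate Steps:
338*(360 + Q) = 338*(360 + 311) = 338*671 = 226798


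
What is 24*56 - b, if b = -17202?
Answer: 18546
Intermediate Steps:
24*56 - b = 24*56 - 1*(-17202) = 1344 + 17202 = 18546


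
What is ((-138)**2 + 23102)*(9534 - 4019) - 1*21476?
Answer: 232413714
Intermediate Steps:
((-138)**2 + 23102)*(9534 - 4019) - 1*21476 = (19044 + 23102)*5515 - 21476 = 42146*5515 - 21476 = 232435190 - 21476 = 232413714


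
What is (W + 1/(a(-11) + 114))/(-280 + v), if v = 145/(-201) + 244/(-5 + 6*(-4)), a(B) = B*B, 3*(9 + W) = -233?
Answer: 118711471/396061715 ≈ 0.29973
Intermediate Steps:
W = -260/3 (W = -9 + (⅓)*(-233) = -9 - 233/3 = -260/3 ≈ -86.667)
a(B) = B²
v = -53249/5829 (v = 145*(-1/201) + 244/(-5 - 24) = -145/201 + 244/(-29) = -145/201 + 244*(-1/29) = -145/201 - 244/29 = -53249/5829 ≈ -9.1352)
(W + 1/(a(-11) + 114))/(-280 + v) = (-260/3 + 1/((-11)² + 114))/(-280 - 53249/5829) = (-260/3 + 1/(121 + 114))/(-1685369/5829) = (-260/3 + 1/235)*(-5829/1685369) = -61097/705*(-5829/1685369) = 118711471/396061715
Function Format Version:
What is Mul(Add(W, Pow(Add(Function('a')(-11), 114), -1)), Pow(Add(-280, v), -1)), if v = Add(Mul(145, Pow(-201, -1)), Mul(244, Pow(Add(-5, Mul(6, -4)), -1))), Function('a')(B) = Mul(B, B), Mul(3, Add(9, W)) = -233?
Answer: Rational(118711471, 396061715) ≈ 0.29973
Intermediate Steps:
W = Rational(-260, 3) (W = Add(-9, Mul(Rational(1, 3), -233)) = Add(-9, Rational(-233, 3)) = Rational(-260, 3) ≈ -86.667)
Function('a')(B) = Pow(B, 2)
v = Rational(-53249, 5829) (v = Add(Mul(145, Rational(-1, 201)), Mul(244, Pow(Add(-5, -24), -1))) = Add(Rational(-145, 201), Mul(244, Pow(-29, -1))) = Add(Rational(-145, 201), Mul(244, Rational(-1, 29))) = Add(Rational(-145, 201), Rational(-244, 29)) = Rational(-53249, 5829) ≈ -9.1352)
Mul(Add(W, Pow(Add(Function('a')(-11), 114), -1)), Pow(Add(-280, v), -1)) = Mul(Add(Rational(-260, 3), Pow(Add(Pow(-11, 2), 114), -1)), Pow(Add(-280, Rational(-53249, 5829)), -1)) = Mul(Add(Rational(-260, 3), Pow(Add(121, 114), -1)), Pow(Rational(-1685369, 5829), -1)) = Mul(Add(Rational(-260, 3), Pow(235, -1)), Rational(-5829, 1685369)) = Mul(Add(Rational(-260, 3), Rational(1, 235)), Rational(-5829, 1685369)) = Mul(Rational(-61097, 705), Rational(-5829, 1685369)) = Rational(118711471, 396061715)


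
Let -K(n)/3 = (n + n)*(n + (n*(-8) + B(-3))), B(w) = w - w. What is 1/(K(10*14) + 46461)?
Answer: 1/869661 ≈ 1.1499e-6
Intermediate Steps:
B(w) = 0
K(n) = 42*n**2 (K(n) = -3*(n + n)*(n + (n*(-8) + 0)) = -3*2*n*(n + (-8*n + 0)) = -3*2*n*(n - 8*n) = -3*2*n*(-7*n) = -(-42)*n**2 = 42*n**2)
1/(K(10*14) + 46461) = 1/(42*(10*14)**2 + 46461) = 1/(42*140**2 + 46461) = 1/(42*19600 + 46461) = 1/(823200 + 46461) = 1/869661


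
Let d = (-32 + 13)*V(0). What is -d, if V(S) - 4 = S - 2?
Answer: 38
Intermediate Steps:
V(S) = 2 + S (V(S) = 4 + (S - 2) = 4 + (-2 + S) = 2 + S)
d = -38 (d = (-32 + 13)*(2 + 0) = -19*2 = -38)
-d = -1*(-38) = 38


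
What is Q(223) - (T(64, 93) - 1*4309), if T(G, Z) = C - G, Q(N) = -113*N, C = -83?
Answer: -20743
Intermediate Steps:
T(G, Z) = -83 - G
Q(223) - (T(64, 93) - 1*4309) = -113*223 - ((-83 - 1*64) - 1*4309) = -25199 - ((-83 - 64) - 4309) = -25199 - (-147 - 4309) = -25199 - 1*(-4456) = -25199 + 4456 = -20743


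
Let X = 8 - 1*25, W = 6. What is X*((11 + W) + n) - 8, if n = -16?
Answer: -25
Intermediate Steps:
X = -17 (X = 8 - 25 = -17)
X*((11 + W) + n) - 8 = -17*((11 + 6) - 16) - 8 = -17*(17 - 16) - 8 = -17*1 - 8 = -17 - 8 = -25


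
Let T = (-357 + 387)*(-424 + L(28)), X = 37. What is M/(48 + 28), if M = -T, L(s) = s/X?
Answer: 117450/703 ≈ 167.07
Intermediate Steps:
L(s) = s/37
T = -469800/37 (T = (-357 + 387)*(-424 + (1/37)*28) = 30*(-424 + 28/37) = 30*(-15660/37) = -469800/37 ≈ -12697.)
M = 469800/37 (M = -1*(-469800/37) = 469800/37 ≈ 12697.)
M/(48 + 28) = (469800/37)/(48 + 28) = (469800/37)/76 = (1/76)*(469800/37) = 117450/703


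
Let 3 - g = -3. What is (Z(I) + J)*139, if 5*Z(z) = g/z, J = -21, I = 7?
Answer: -101331/35 ≈ -2895.2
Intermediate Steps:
g = 6 (g = 3 - 1*(-3) = 3 + 3 = 6)
Z(z) = 6/(5*z) (Z(z) = (6/z)/5 = 6/(5*z))
(Z(I) + J)*139 = ((6/5)/7 - 21)*139 = ((6/5)*(⅐) - 21)*139 = (6/35 - 21)*139 = -729/35*139 = -101331/35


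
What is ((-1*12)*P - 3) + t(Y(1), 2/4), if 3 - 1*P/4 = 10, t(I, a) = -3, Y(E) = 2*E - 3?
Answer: 330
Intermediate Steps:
Y(E) = -3 + 2*E
P = -28 (P = 12 - 4*10 = 12 - 40 = -28)
((-1*12)*P - 3) + t(Y(1), 2/4) = (-1*12*(-28) - 3) - 3 = (-12*(-28) - 3) - 3 = (336 - 3) - 3 = 333 - 3 = 330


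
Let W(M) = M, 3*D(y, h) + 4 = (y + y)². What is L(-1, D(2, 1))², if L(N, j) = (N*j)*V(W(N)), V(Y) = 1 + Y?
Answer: 0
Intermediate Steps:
D(y, h) = -4/3 + 4*y²/3 (D(y, h) = -4/3 + (y + y)²/3 = -4/3 + (2*y)²/3 = -4/3 + (4*y²)/3 = -4/3 + 4*y²/3)
L(N, j) = N*j*(1 + N) (L(N, j) = (N*j)*(1 + N) = N*j*(1 + N))
L(-1, D(2, 1))² = (-(-4/3 + (4/3)*2²)*(1 - 1))² = (-1*(-4/3 + (4/3)*4)*0)² = (-1*(-4/3 + 16/3)*0)² = (-1*4*0)² = 0² = 0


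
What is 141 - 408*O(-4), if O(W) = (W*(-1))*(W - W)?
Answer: 141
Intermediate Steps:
O(W) = 0 (O(W) = -W*0 = 0)
141 - 408*O(-4) = 141 - 408*0 = 141 - 51*0 = 141 + 0 = 141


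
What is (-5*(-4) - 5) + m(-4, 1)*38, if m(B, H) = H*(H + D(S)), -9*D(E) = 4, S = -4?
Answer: 325/9 ≈ 36.111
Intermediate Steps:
D(E) = -4/9 (D(E) = -⅑*4 = -4/9)
m(B, H) = H*(-4/9 + H) (m(B, H) = H*(H - 4/9) = H*(-4/9 + H))
(-5*(-4) - 5) + m(-4, 1)*38 = (-5*(-4) - 5) + ((⅑)*1*(-4 + 9*1))*38 = (20 - 5) + ((⅑)*1*(-4 + 9))*38 = 15 + ((⅑)*1*5)*38 = 15 + (5/9)*38 = 15 + 190/9 = 325/9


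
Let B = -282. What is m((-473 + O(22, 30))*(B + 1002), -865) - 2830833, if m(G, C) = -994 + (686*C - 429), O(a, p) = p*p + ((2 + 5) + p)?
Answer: -3425646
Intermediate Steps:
O(a, p) = 7 + p + p**2 (O(a, p) = p**2 + (7 + p) = 7 + p + p**2)
m(G, C) = -1423 + 686*C (m(G, C) = -994 + (-429 + 686*C) = -1423 + 686*C)
m((-473 + O(22, 30))*(B + 1002), -865) - 2830833 = (-1423 + 686*(-865)) - 2830833 = (-1423 - 593390) - 2830833 = -594813 - 2830833 = -3425646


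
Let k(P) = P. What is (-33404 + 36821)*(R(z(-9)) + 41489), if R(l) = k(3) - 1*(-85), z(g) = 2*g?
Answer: 142068609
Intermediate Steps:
R(l) = 88 (R(l) = 3 - 1*(-85) = 3 + 85 = 88)
(-33404 + 36821)*(R(z(-9)) + 41489) = (-33404 + 36821)*(88 + 41489) = 3417*41577 = 142068609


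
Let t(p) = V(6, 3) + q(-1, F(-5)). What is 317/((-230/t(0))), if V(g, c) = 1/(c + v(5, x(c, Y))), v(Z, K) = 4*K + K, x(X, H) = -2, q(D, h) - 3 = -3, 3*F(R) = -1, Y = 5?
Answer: 317/1610 ≈ 0.19689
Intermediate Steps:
F(R) = -⅓ (F(R) = (⅓)*(-1) = -⅓)
q(D, h) = 0 (q(D, h) = 3 - 3 = 0)
v(Z, K) = 5*K
V(g, c) = 1/(-10 + c) (V(g, c) = 1/(c + 5*(-2)) = 1/(c - 10) = 1/(-10 + c))
t(p) = -⅐ (t(p) = 1/(-10 + 3) + 0 = 1/(-7) + 0 = -⅐ + 0 = -⅐)
317/((-230/t(0))) = 317/((-230/(-⅐))) = 317/((-230*(-7))) = 317/1610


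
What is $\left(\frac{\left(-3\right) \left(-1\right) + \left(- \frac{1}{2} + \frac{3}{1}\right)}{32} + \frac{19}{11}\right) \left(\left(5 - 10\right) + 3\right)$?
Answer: $- \frac{1337}{352} \approx -3.7983$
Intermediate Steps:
$\left(\frac{\left(-3\right) \left(-1\right) + \left(- \frac{1}{2} + \frac{3}{1}\right)}{32} + \frac{19}{11}\right) \left(\left(5 - 10\right) + 3\right) = \left(\left(3 + \left(\left(-1\right) \frac{1}{2} + 3 \cdot 1\right)\right) \frac{1}{32} + 19 \cdot \frac{1}{11}\right) \left(\left(5 - 10\right) + 3\right) = \left(\left(3 + \left(- \frac{1}{2} + 3\right)\right) \frac{1}{32} + \frac{19}{11}\right) \left(-5 + 3\right) = \left(\left(3 + \frac{5}{2}\right) \frac{1}{32} + \frac{19}{11}\right) \left(-2\right) = \left(\frac{11}{2} \cdot \frac{1}{32} + \frac{19}{11}\right) \left(-2\right) = \left(\frac{11}{64} + \frac{19}{11}\right) \left(-2\right) = \frac{1337}{704} \left(-2\right) = - \frac{1337}{352}$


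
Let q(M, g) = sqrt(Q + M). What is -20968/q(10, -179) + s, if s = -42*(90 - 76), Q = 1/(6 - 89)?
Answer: -588 - 20968*sqrt(68807)/829 ≈ -7222.7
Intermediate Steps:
Q = -1/83 (Q = 1/(-83) = -1/83 ≈ -0.012048)
q(M, g) = sqrt(-1/83 + M)
s = -588 (s = -42*14 = -588)
-20968/q(10, -179) + s = -20968*83/sqrt(-83 + 6889*10) - 588 = -20968*83/sqrt(-83 + 68890) - 588 = -20968*sqrt(68807)/829 - 588 = -588 - 20968*sqrt(68807)/829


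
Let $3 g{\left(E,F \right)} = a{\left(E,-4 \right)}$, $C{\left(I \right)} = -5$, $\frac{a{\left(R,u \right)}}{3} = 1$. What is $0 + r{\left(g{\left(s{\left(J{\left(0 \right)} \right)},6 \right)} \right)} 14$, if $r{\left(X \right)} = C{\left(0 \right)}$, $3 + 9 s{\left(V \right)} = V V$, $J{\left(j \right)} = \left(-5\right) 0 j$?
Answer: $-70$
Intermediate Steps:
$a{\left(R,u \right)} = 3$ ($a{\left(R,u \right)} = 3 \cdot 1 = 3$)
$J{\left(j \right)} = 0$ ($J{\left(j \right)} = 0 j = 0$)
$s{\left(V \right)} = - \frac{1}{3} + \frac{V^{2}}{9}$ ($s{\left(V \right)} = - \frac{1}{3} + \frac{V V}{9} = - \frac{1}{3} + \frac{V^{2}}{9}$)
$g{\left(E,F \right)} = 1$ ($g{\left(E,F \right)} = \frac{1}{3} \cdot 3 = 1$)
$r{\left(X \right)} = -5$
$0 + r{\left(g{\left(s{\left(J{\left(0 \right)} \right)},6 \right)} \right)} 14 = 0 - 70 = -70$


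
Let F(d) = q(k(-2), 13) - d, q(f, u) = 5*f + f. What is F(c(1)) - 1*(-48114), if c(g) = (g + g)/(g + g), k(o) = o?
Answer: 48101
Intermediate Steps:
c(g) = 1 (c(g) = (2*g)/((2*g)) = (2*g)*(1/(2*g)) = 1)
q(f, u) = 6*f
F(d) = -12 - d (F(d) = 6*(-2) - d = -12 - d)
F(c(1)) - 1*(-48114) = (-12 - 1*1) - 1*(-48114) = (-12 - 1) + 48114 = -13 + 48114 = 48101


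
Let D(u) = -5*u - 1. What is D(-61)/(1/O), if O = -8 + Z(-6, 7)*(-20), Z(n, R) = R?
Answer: -44992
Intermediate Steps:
D(u) = -1 - 5*u
O = -148 (O = -8 + 7*(-20) = -8 - 140 = -148)
D(-61)/(1/O) = (-1 - 5*(-61))/(1/(-148)) = (-1 + 305)/(-1/148) = 304*(-148) = -44992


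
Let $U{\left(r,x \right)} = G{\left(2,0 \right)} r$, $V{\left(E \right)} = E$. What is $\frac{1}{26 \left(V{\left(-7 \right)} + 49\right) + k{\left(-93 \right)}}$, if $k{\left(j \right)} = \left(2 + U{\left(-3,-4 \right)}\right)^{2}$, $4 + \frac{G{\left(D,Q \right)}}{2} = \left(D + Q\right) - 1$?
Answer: $\frac{1}{1492} \approx 0.00067024$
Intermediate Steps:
$G{\left(D,Q \right)} = -10 + 2 D + 2 Q$ ($G{\left(D,Q \right)} = -8 + 2 \left(\left(D + Q\right) - 1\right) = -8 + 2 \left(-1 + D + Q\right) = -8 + \left(-2 + 2 D + 2 Q\right) = -10 + 2 D + 2 Q$)
$U{\left(r,x \right)} = - 6 r$ ($U{\left(r,x \right)} = \left(-10 + 2 \cdot 2 + 2 \cdot 0\right) r = \left(-10 + 4 + 0\right) r = - 6 r$)
$k{\left(j \right)} = 400$ ($k{\left(j \right)} = \left(2 - -18\right)^{2} = \left(2 + 18\right)^{2} = 20^{2} = 400$)
$\frac{1}{26 \left(V{\left(-7 \right)} + 49\right) + k{\left(-93 \right)}} = \frac{1}{26 \left(-7 + 49\right) + 400} = \frac{1}{26 \cdot 42 + 400} = \frac{1}{1092 + 400} = \frac{1}{1492}$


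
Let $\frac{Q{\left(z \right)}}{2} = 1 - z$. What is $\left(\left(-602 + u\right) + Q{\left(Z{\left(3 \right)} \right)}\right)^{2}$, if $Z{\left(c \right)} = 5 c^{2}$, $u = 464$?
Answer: $51076$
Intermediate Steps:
$Q{\left(z \right)} = 2 - 2 z$ ($Q{\left(z \right)} = 2 \left(1 - z\right) = 2 - 2 z$)
$\left(\left(-602 + u\right) + Q{\left(Z{\left(3 \right)} \right)}\right)^{2} = \left(\left(-602 + 464\right) + \left(2 - 2 \cdot 5 \cdot 3^{2}\right)\right)^{2} = \left(-138 + \left(2 - 2 \cdot 5 \cdot 9\right)\right)^{2} = \left(-138 + \left(2 - 90\right)\right)^{2} = \left(-138 - 88\right)^{2} = \left(-226\right)^{2} = 51076$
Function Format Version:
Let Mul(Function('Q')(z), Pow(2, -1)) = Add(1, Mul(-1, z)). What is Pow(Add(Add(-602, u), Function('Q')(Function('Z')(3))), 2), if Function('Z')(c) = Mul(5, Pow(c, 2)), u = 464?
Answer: 51076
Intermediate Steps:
Function('Q')(z) = Add(2, Mul(-2, z)) (Function('Q')(z) = Mul(2, Add(1, Mul(-1, z))) = Add(2, Mul(-2, z)))
Pow(Add(Add(-602, u), Function('Q')(Function('Z')(3))), 2) = Pow(Add(Add(-602, 464), Add(2, Mul(-2, Mul(5, Pow(3, 2))))), 2) = Pow(Add(-138, Add(2, Mul(-2, Mul(5, 9)))), 2) = Pow(Add(-138, Add(2, Mul(-2, 45))), 2) = Pow(Add(-138, Add(2, -90)), 2) = Pow(Add(-138, -88), 2) = Pow(-226, 2) = 51076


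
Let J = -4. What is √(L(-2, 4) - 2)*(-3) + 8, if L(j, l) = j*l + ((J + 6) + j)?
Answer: 8 - 3*I*√10 ≈ 8.0 - 9.4868*I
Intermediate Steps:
L(j, l) = 2 + j + j*l (L(j, l) = j*l + ((-4 + 6) + j) = j*l + (2 + j) = 2 + j + j*l)
√(L(-2, 4) - 2)*(-3) + 8 = √((2 - 2 - 2*4) - 2)*(-3) + 8 = √((2 - 2 - 8) - 2)*(-3) + 8 = √(-8 - 2)*(-3) + 8 = √(-10)*(-3) + 8 = (I*√10)*(-3) + 8 = -3*I*√10 + 8 = 8 - 3*I*√10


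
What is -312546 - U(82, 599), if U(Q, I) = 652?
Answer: -313198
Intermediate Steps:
-312546 - U(82, 599) = -312546 - 1*652 = -312546 - 652 = -313198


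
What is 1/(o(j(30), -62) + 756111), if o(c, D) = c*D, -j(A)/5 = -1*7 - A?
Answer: 1/744641 ≈ 1.3429e-6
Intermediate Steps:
j(A) = 35 + 5*A (j(A) = -5*(-1*7 - A) = -5*(-7 - A) = 35 + 5*A)
o(c, D) = D*c
1/(o(j(30), -62) + 756111) = 1/(-62*(35 + 5*30) + 756111) = 1/(-62*(35 + 150) + 756111) = 1/(-62*185 + 756111) = 1/(-11470 + 756111) = 1/744641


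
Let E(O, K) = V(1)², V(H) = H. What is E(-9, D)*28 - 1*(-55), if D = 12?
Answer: 83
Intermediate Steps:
E(O, K) = 1 (E(O, K) = 1² = 1)
E(-9, D)*28 - 1*(-55) = 1*28 - 1*(-55) = 28 + 55 = 83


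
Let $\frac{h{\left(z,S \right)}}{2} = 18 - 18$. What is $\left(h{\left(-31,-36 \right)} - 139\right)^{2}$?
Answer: $19321$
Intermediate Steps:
$h{\left(z,S \right)} = 0$ ($h{\left(z,S \right)} = 2 \left(18 - 18\right) = 2 \cdot 0 = 0$)
$\left(h{\left(-31,-36 \right)} - 139\right)^{2} = \left(0 - 139\right)^{2} = \left(-139\right)^{2} = 19321$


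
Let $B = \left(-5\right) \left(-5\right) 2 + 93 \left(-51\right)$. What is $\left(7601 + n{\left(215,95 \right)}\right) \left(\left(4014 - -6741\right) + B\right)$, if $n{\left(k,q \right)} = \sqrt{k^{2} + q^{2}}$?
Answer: $46077262 + 30310 \sqrt{2210} \approx 4.7502 \cdot 10^{7}$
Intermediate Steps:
$B = -4693$ ($B = 25 \cdot 2 - 4743 = 50 - 4743 = -4693$)
$\left(7601 + n{\left(215,95 \right)}\right) \left(\left(4014 - -6741\right) + B\right) = \left(7601 + \sqrt{215^{2} + 95^{2}}\right) \left(\left(4014 - -6741\right) - 4693\right) = \left(7601 + \sqrt{46225 + 9025}\right) \left(\left(4014 + 6741\right) - 4693\right) = \left(7601 + \sqrt{55250}\right) \left(10755 - 4693\right) = \left(7601 + 5 \sqrt{2210}\right) 6062 = 46077262 + 30310 \sqrt{2210}$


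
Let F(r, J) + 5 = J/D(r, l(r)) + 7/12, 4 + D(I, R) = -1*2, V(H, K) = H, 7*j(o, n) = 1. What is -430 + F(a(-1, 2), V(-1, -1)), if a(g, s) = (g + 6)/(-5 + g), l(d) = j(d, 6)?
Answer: -1737/4 ≈ -434.25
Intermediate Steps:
j(o, n) = 1/7 (j(o, n) = (1/7)*1 = 1/7)
l(d) = 1/7
D(I, R) = -6 (D(I, R) = -4 - 1*2 = -4 - 2 = -6)
a(g, s) = (6 + g)/(-5 + g)
F(r, J) = -53/12 - J/6 (F(r, J) = -5 + (J/(-6) + 7/12) = -5 + (J*(-1/6) + 7*(1/12)) = -5 + (-J/6 + 7/12) = -5 + (7/12 - J/6) = -53/12 - J/6)
-430 + F(a(-1, 2), V(-1, -1)) = -430 + (-53/12 - 1/6*(-1)) = -430 + (-53/12 + 1/6) = -430 - 17/4 = -1737/4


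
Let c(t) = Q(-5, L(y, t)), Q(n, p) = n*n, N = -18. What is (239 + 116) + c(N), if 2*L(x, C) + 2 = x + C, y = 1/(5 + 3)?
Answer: 380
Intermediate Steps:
y = 1/8 ≈ 0.12500
L(x, C) = -1 + C/2 + x/2 (L(x, C) = -1 + (x + C)/2 = -1 + (C + x)/2 = -1 + (C/2 + x/2) = -1 + C/2 + x/2)
Q(n, p) = n**2
c(t) = 25 (c(t) = (-5)**2 = 25)
(239 + 116) + c(N) = (239 + 116) + 25 = 355 + 25 = 380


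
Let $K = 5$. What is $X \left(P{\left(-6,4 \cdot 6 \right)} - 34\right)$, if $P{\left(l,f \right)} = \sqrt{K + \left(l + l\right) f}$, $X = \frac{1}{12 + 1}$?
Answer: $- \frac{34}{13} + \frac{i \sqrt{283}}{13} \approx -2.6154 + 1.294 i$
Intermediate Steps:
$X = \frac{1}{13} \approx 0.076923$
$P{\left(l,f \right)} = \sqrt{5 + 2 f l}$ ($P{\left(l,f \right)} = \sqrt{5 + \left(l + l\right) f} = \sqrt{5 + 2 l f} = \sqrt{5 + 2 f l}$)
$X \left(P{\left(-6,4 \cdot 6 \right)} - 34\right) = \frac{\sqrt{5 + 2 \cdot 4 \cdot 6 \left(-6\right)} - 34}{13} = \frac{\sqrt{5 + 2 \cdot 24 \left(-6\right)} - 34}{13} = \frac{\sqrt{5 - 288} - 34}{13} = \frac{\sqrt{-283} - 34}{13} = \frac{i \sqrt{283} - 34}{13} = \frac{-34 + i \sqrt{283}}{13} = - \frac{34}{13} + \frac{i \sqrt{283}}{13}$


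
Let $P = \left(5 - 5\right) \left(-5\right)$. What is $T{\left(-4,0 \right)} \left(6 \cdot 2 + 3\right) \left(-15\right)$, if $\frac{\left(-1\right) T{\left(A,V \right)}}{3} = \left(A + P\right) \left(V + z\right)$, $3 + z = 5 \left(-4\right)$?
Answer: $62100$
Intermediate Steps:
$z = -23$ ($z = -3 + 5 \left(-4\right) = -3 - 20 = -23$)
$P = 0$ ($P = 0 \left(-5\right) = 0$)
$T{\left(A,V \right)} = - 3 A \left(-23 + V\right)$ ($T{\left(A,V \right)} = - 3 \left(A + 0\right) \left(V - 23\right) = - 3 A \left(-23 + V\right)$)
$T{\left(-4,0 \right)} \left(6 \cdot 2 + 3\right) \left(-15\right) = 3 \left(-4\right) \left(23 - 0\right) \left(6 \cdot 2 + 3\right) \left(-15\right) = 3 \left(-4\right) \left(23 + 0\right) \left(12 + 3\right) \left(-15\right) = 3 \left(-4\right) 23 \cdot 15 \left(-15\right) = \left(-276\right) 15 \left(-15\right) = \left(-4140\right) \left(-15\right) = 62100$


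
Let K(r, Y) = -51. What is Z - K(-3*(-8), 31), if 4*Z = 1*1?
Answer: 205/4 ≈ 51.250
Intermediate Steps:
Z = 1/4 (Z = (1*1)/4 = (1/4)*1 = 1/4 ≈ 0.25000)
Z - K(-3*(-8), 31) = 1/4 - 1*(-51) = 1/4 + 51 = 205/4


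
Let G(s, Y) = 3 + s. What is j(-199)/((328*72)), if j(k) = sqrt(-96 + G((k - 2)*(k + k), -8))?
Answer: sqrt(79905)/23616 ≈ 0.011970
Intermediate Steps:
j(k) = sqrt(-93 + 2*k*(-2 + k)) (j(k) = sqrt(-96 + (3 + (k - 2)*(k + k))) = sqrt(-96 + (3 + (-2 + k)*(2*k))) = sqrt(-96 + (3 + 2*k*(-2 + k))) = sqrt(-93 + 2*k*(-2 + k)))
j(-199)/((328*72)) = sqrt(-93 + 2*(-199)*(-2 - 199))/((328*72)) = sqrt(-93 + 2*(-199)*(-201))/23616 = sqrt(-93 + 79998)*(1/23616) = sqrt(79905)*(1/23616) = sqrt(79905)/23616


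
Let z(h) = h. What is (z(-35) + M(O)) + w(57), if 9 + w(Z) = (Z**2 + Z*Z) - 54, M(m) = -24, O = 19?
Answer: 6376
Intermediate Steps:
w(Z) = -63 + 2*Z**2 (w(Z) = -9 + ((Z**2 + Z*Z) - 54) = -9 + ((Z**2 + Z**2) - 54) = -9 + (2*Z**2 - 54) = -9 + (-54 + 2*Z**2) = -63 + 2*Z**2)
(z(-35) + M(O)) + w(57) = (-35 - 24) + (-63 + 2*57**2) = -59 + (-63 + 2*3249) = -59 + (-63 + 6498) = -59 + 6435 = 6376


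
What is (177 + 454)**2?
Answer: 398161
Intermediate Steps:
(177 + 454)**2 = 631**2 = 398161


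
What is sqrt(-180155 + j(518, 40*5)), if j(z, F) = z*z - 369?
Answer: 10*sqrt(878) ≈ 296.31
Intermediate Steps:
j(z, F) = -369 + z**2 (j(z, F) = z**2 - 369 = -369 + z**2)
sqrt(-180155 + j(518, 40*5)) = sqrt(-180155 + (-369 + 518**2)) = sqrt(-180155 + (-369 + 268324)) = sqrt(-180155 + 267955) = sqrt(87800) = 10*sqrt(878)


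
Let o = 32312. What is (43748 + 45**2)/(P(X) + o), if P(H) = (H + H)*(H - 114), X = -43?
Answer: 45773/45814 ≈ 0.99911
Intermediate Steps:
P(H) = 2*H*(-114 + H) (P(H) = (2*H)*(-114 + H) = 2*H*(-114 + H))
(43748 + 45**2)/(P(X) + o) = (43748 + 45**2)/(2*(-43)*(-114 - 43) + 32312) = (43748 + 2025)/(2*(-43)*(-157) + 32312) = 45773/(13502 + 32312) = 45773/45814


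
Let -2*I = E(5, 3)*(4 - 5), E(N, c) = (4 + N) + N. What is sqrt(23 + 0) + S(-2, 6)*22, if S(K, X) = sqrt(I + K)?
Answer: sqrt(23) + 22*sqrt(5) ≈ 53.989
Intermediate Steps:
E(N, c) = 4 + 2*N
I = 7 (I = -(4 + 2*5)*(4 - 5)/2 = -(4 + 10)*(-1)/2 = -7*(-1) = -1/2*(-14) = 7)
S(K, X) = sqrt(7 + K)
sqrt(23 + 0) + S(-2, 6)*22 = sqrt(23 + 0) + sqrt(7 - 2)*22 = sqrt(23) + sqrt(5)*22 = sqrt(23) + 22*sqrt(5)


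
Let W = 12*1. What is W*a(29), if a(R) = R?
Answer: 348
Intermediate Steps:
W = 12
W*a(29) = 12*29 = 348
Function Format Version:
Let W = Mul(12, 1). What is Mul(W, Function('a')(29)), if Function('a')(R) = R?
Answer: 348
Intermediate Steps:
W = 12
Mul(W, Function('a')(29)) = Mul(12, 29) = 348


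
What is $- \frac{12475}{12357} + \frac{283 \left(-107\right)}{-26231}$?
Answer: $\frac{46950592}{324136467} \approx 0.14485$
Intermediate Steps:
$- \frac{12475}{12357} + \frac{283 \left(-107\right)}{-26231} = \left(-12475\right) \frac{1}{12357} - - \frac{30281}{26231} = - \frac{12475}{12357} + \frac{30281}{26231} = \frac{46950592}{324136467}$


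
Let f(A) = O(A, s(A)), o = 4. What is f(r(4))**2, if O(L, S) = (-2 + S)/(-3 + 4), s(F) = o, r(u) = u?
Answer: 4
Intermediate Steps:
s(F) = 4
O(L, S) = -2 + S (O(L, S) = (-2 + S)/1 = (-2 + S)*1 = -2 + S)
f(A) = 2 (f(A) = -2 + 4 = 2)
f(r(4))**2 = 2**2 = 4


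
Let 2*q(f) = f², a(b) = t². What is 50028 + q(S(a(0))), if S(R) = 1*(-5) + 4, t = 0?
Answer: 100057/2 ≈ 50029.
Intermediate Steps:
a(b) = 0 (a(b) = 0² = 0)
S(R) = -1 (S(R) = -5 + 4 = -1)
q(f) = f²/2
50028 + q(S(a(0))) = 50028 + (½)*(-1)² = 50028 + (½)*1 = 50028 + ½ = 100057/2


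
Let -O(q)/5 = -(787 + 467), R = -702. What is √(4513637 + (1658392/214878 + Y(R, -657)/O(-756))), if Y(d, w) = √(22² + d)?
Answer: √(227585117402024460860100 + 8041719975630*I*√218)/224547510 ≈ 2124.5 + 5.542e-7*I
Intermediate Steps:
Y(d, w) = √(484 + d)
O(q) = 6270 (O(q) = -(-5)*(787 + 467) = -(-5)*1254 = -5*(-1254) = 6270)
√(4513637 + (1658392/214878 + Y(R, -657)/O(-756))) = √(4513637 + (1658392/214878 + √(484 - 702)/6270)) = √(4513637 + (1658392*(1/214878) + √(-218)*(1/6270))) = √(4513637 + (829196/107439 + (I*√218)*(1/6270))) = √(4513637 + (829196/107439 + I*√218/6270)) = √(484941474839/107439 + I*√218/6270)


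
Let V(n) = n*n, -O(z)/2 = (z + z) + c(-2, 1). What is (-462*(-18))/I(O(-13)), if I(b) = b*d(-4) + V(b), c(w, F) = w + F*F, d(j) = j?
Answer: 77/25 ≈ 3.0800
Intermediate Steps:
c(w, F) = w + F**2
O(z) = 2 - 4*z (O(z) = -2*((z + z) + (-2 + 1**2)) = -2*(2*z + (-2 + 1)) = -2*(2*z - 1) = -2*(-1 + 2*z) = 2 - 4*z)
V(n) = n**2
I(b) = b**2 - 4*b (I(b) = b*(-4) + b**2 = -4*b + b**2 = b**2 - 4*b)
(-462*(-18))/I(O(-13)) = (-462*(-18))/(((2 - 4*(-13))*(-4 + (2 - 4*(-13))))) = 8316/(((2 + 52)*(-4 + (2 + 52)))) = 8316/((54*(-4 + 54))) = 8316/((54*50)) = 8316/2700 = 8316*(1/2700) = 77/25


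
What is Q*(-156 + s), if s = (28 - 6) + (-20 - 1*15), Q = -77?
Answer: 13013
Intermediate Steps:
s = -13 (s = 22 + (-20 - 15) = 22 - 35 = -13)
Q*(-156 + s) = -77*(-156 - 13) = -77*(-169) = 13013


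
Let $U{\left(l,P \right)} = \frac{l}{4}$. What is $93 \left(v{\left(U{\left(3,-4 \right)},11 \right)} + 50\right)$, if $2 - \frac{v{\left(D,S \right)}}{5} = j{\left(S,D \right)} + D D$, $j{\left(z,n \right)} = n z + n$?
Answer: $\frac{18135}{16} \approx 1133.4$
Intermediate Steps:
$j{\left(z,n \right)} = n + n z$
$U{\left(l,P \right)} = \frac{l}{4}$ ($U{\left(l,P \right)} = l \frac{1}{4} = \frac{l}{4}$)
$v{\left(D,S \right)} = 10 - 5 D^{2} - 5 D \left(1 + S\right)$ ($v{\left(D,S \right)} = 10 - 5 \left(D \left(1 + S\right) + D D\right) = 10 - 5 \left(D \left(1 + S\right) + D^{2}\right) = 10 - 5 \left(D^{2} + D \left(1 + S\right)\right) = 10 - \left(5 D^{2} + 5 D \left(1 + S\right)\right) = 10 - 5 D^{2} - 5 D \left(1 + S\right)$)
$93 \left(v{\left(U{\left(3,-4 \right)},11 \right)} + 50\right) = 93 \left(\left(10 - 5 \left(\frac{1}{4} \cdot 3\right)^{2} - 5 \cdot \frac{1}{4} \cdot 3 \left(1 + 11\right)\right) + 50\right) = 93 \left(\left(10 - 5 \left(\frac{3}{4}\right)^{2} - \frac{15}{4} \cdot 12\right) + 50\right) = 93 \left(\left(10 - \frac{45}{16} - 45\right) + 50\right) = 93 \left(- \frac{605}{16} + 50\right) = 93 \cdot \frac{195}{16} = \frac{18135}{16}$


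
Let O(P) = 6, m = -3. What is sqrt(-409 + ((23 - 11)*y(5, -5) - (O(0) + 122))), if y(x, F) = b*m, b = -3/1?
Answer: I*sqrt(429) ≈ 20.712*I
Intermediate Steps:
b = -3 (b = -3*1 = -3)
y(x, F) = 9 (y(x, F) = -3*(-3) = 9)
sqrt(-409 + ((23 - 11)*y(5, -5) - (O(0) + 122))) = sqrt(-409 + ((23 - 11)*9 - (6 + 122))) = sqrt(-409 + (12*9 - 1*128)) = sqrt(-409 + (108 - 128)) = sqrt(-409 - 20) = sqrt(-429) = I*sqrt(429)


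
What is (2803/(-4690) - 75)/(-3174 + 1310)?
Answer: 354553/8742160 ≈ 0.040557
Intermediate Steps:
(2803/(-4690) - 75)/(-3174 + 1310) = (2803*(-1/4690) - 75)/(-1864) = (-2803/4690 - 75)*(-1/1864) = -354553/4690*(-1/1864) = 354553/8742160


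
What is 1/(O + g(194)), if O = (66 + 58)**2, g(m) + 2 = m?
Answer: 1/15568 ≈ 6.4234e-5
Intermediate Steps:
g(m) = -2 + m
O = 15376 (O = 124**2 = 15376)
1/(O + g(194)) = 1/(15376 + (-2 + 194)) = 1/(15376 + 192) = 1/15568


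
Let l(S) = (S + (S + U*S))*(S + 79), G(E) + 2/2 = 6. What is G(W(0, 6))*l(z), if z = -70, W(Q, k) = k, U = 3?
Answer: -15750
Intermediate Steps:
G(E) = 5 (G(E) = -1 + 6 = 5)
l(S) = 5*S*(79 + S) (l(S) = (S + (S + 3*S))*(S + 79) = (S + 4*S)*(79 + S) = (5*S)*(79 + S) = 5*S*(79 + S))
G(W(0, 6))*l(z) = 5*(5*(-70)*(79 - 70)) = 5*(5*(-70)*9) = 5*(-3150) = -15750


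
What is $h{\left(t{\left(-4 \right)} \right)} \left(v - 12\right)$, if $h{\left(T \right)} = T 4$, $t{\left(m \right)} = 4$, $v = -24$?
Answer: $-576$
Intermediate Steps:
$h{\left(T \right)} = 4 T$
$h{\left(t{\left(-4 \right)} \right)} \left(v - 12\right) = 4 \cdot 4 \left(-24 - 12\right) = 16 \left(-36\right) = -576$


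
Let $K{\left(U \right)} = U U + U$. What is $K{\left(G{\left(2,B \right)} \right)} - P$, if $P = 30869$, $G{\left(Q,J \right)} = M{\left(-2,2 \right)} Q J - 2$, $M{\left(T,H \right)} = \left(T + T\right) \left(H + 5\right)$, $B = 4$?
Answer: $19981$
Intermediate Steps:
$M{\left(T,H \right)} = 2 T \left(5 + H\right)$
$G{\left(Q,J \right)} = -2 - 28 J Q$ ($G{\left(Q,J \right)} = 2 \left(-2\right) \left(5 + 2\right) Q J - 2 = 2 \left(-2\right) 7 Q J - 2 = - 28 Q J - 2 = - 28 J Q - 2 = -2 - 28 J Q$)
$K{\left(U \right)} = U + U^{2}$ ($K{\left(U \right)} = U^{2} + U = U + U^{2}$)
$K{\left(G{\left(2,B \right)} \right)} - P = \left(-2 - 112 \cdot 2\right) \left(1 - \left(2 + 112 \cdot 2\right)\right) - 30869 = \left(-2 - 224\right) \left(1 - 226\right) - 30869 = - 226 \left(1 - 226\right) - 30869 = \left(-226\right) \left(-225\right) - 30869 = 50850 - 30869 = 19981$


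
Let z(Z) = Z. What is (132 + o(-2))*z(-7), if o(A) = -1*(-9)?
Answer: -987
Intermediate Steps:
o(A) = 9
(132 + o(-2))*z(-7) = (132 + 9)*(-7) = 141*(-7) = -987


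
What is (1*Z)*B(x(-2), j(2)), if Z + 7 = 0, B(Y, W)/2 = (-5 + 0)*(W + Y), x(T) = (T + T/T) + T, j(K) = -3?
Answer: -420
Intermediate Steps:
x(T) = 1 + 2*T (x(T) = (T + 1) + T = (1 + T) + T = 1 + 2*T)
B(Y, W) = -10*W - 10*Y (B(Y, W) = 2*((-5 + 0)*(W + Y)) = 2*(-5*(W + Y)) = 2*(-5*W - 5*Y) = -10*W - 10*Y)
Z = -7 (Z = -7 + 0 = -7)
(1*Z)*B(x(-2), j(2)) = (1*(-7))*(-10*(-3) - 10*(1 + 2*(-2))) = -7*(30 - 10*(1 - 4)) = -7*(30 - 10*(-3)) = -7*(30 + 30) = -7*60 = -420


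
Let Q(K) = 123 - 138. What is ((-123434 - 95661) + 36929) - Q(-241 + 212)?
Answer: -182151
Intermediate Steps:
Q(K) = -15
((-123434 - 95661) + 36929) - Q(-241 + 212) = ((-123434 - 95661) + 36929) - 1*(-15) = (-219095 + 36929) + 15 = -182166 + 15 = -182151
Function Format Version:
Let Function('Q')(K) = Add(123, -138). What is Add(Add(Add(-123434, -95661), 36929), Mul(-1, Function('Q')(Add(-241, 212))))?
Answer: -182151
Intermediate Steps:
Function('Q')(K) = -15
Add(Add(Add(-123434, -95661), 36929), Mul(-1, Function('Q')(Add(-241, 212)))) = Add(Add(Add(-123434, -95661), 36929), Mul(-1, -15)) = Add(Add(-219095, 36929), 15) = Add(-182166, 15) = -182151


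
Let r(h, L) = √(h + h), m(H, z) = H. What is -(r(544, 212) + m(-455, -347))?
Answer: 455 - 8*√17 ≈ 422.02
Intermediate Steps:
r(h, L) = √2*√h (r(h, L) = √(2*h) = √2*√h)
-(r(544, 212) + m(-455, -347)) = -(√2*√544 - 455) = -(√2*(4*√34) - 455) = -(8*√17 - 455) = -(-455 + 8*√17) = 455 - 8*√17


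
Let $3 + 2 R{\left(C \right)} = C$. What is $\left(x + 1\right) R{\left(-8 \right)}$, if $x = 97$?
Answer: $-539$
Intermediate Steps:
$R{\left(C \right)} = - \frac{3}{2} + \frac{C}{2}$
$\left(x + 1\right) R{\left(-8 \right)} = \left(97 + 1\right) \left(- \frac{3}{2} + \frac{1}{2} \left(-8\right)\right) = 98 \left(- \frac{3}{2} - 4\right) = 98 \left(- \frac{11}{2}\right) = -539$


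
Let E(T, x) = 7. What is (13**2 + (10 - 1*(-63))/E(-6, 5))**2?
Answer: 1577536/49 ≈ 32195.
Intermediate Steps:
(13**2 + (10 - 1*(-63))/E(-6, 5))**2 = (13**2 + (10 - 1*(-63))/7)**2 = (169 + (10 + 63)*(1/7))**2 = (169 + 73*(1/7))**2 = (169 + 73/7)**2 = (1256/7)**2 = 1577536/49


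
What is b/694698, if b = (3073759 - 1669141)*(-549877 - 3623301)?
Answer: -976953489334/115783 ≈ -8.4378e+6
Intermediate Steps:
b = -5861720936004 (b = 1404618*(-4173178) = -5861720936004)
b/694698 = -5861720936004/694698 = -5861720936004*1/694698 = -976953489334/115783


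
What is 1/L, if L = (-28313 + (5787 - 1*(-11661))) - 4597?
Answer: -1/15462 ≈ -6.4675e-5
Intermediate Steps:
L = -15462 (L = (-28313 + (5787 + 11661)) - 4597 = (-28313 + 17448) - 4597 = -10865 - 4597 = -15462)
1/L = 1/(-15462) = -1/15462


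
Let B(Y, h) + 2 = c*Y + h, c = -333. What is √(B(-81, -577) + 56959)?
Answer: √83353 ≈ 288.71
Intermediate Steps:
B(Y, h) = -2 + h - 333*Y (B(Y, h) = -2 + (-333*Y + h) = -2 + (h - 333*Y) = -2 + h - 333*Y)
√(B(-81, -577) + 56959) = √((-2 - 577 - 333*(-81)) + 56959) = √((-2 - 577 + 26973) + 56959) = √(26394 + 56959) = √83353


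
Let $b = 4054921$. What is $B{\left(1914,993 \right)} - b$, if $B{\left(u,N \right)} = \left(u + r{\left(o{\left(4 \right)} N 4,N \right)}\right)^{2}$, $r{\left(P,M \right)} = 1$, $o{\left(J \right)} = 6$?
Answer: $-387696$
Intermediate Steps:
$B{\left(u,N \right)} = \left(1 + u\right)^{2}$ ($B{\left(u,N \right)} = \left(u + 1\right)^{2} = \left(1 + u\right)^{2}$)
$B{\left(1914,993 \right)} - b = \left(1 + 1914\right)^{2} - 4054921 = 1915^{2} - 4054921 = 3667225 - 4054921 = -387696$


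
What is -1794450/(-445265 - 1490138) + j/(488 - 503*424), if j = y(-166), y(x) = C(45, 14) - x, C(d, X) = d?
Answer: 381421878767/411822791952 ≈ 0.92618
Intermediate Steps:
y(x) = 45 - x
j = 211 (j = 45 - 1*(-166) = 45 + 166 = 211)
-1794450/(-445265 - 1490138) + j/(488 - 503*424) = -1794450/(-445265 - 1490138) + 211/(488 - 503*424) = -1794450/(-1935403) + 211/(488 - 213272) = -1794450*(-1/1935403) + 211/(-212784) = 1794450/1935403 + 211*(-1/212784) = 1794450/1935403 - 211/212784 = 381421878767/411822791952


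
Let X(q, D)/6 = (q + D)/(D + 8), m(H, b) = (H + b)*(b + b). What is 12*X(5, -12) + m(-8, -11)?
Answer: 544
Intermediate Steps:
m(H, b) = 2*b*(H + b) (m(H, b) = (H + b)*(2*b) = 2*b*(H + b))
X(q, D) = 6*(D + q)/(8 + D) (X(q, D) = 6*((q + D)/(D + 8)) = 6*((D + q)/(8 + D)) = 6*(D + q)/(8 + D))
12*X(5, -12) + m(-8, -11) = 12*(6*(-12 + 5)/(8 - 12)) + 2*(-11)*(-8 - 11) = 12*(6*(-7)/(-4)) + 2*(-11)*(-19) = 12*(6*(-1/4)*(-7)) + 418 = 12*(21/2) + 418 = 126 + 418 = 544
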